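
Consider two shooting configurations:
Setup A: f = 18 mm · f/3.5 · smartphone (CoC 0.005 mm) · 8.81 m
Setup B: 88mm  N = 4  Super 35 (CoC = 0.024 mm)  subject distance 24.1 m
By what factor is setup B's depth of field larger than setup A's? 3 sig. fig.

Setup A: H = 18²/(3.5×0.005) + 18 ≈ 18532.3 mm; DoF = Df − Dn = 16777 − 5973 ≈ 10804 mm.
Setup B: H = 88²/(4×0.024) + 88 ≈ 80754.7 mm; DoF = Df − Dn = 34314 − 18572 ≈ 15742 mm.
Ratio = 15742 / 10804 ≈ 1.46.

1.46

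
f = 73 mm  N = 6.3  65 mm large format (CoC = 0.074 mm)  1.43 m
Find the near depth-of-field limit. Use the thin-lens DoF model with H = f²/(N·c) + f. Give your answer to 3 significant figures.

1.28 m

Hyperfocal distance H = f²/(N·c) + f = 73²/(6.3 × 0.074) + 73 = 5329/0.4662 + 73 ≈ 11503.7 mm ≈ 11.50 m.
Near limit Dn = s·(H − f)/(H + s − 2f) = 1430 × (11503.7 − 73) / (11503.7 + 1430 − 2 × 73) = 1430 × 11430.7 / 12787.7 ≈ 1278.3 mm ≈ 1.28 m.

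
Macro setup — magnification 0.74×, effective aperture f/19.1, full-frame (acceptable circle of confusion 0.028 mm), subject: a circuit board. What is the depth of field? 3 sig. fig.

1.95 mm

At magnification m, DoF ≈ 2·N_eff·c/m² = 2 × 19.1 × 0.028 / 0.74² = 1.07 / 0.5476 ≈ 1.95 mm.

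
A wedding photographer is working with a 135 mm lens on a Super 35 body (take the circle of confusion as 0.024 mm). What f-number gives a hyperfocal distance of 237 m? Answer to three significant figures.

f/3.21

Rearrange H = f²/(N·c) + f for N: N = f² / ((H − f)·c).
N = 135² / ((237000 − 135) × 0.024) = 18225 / 5685 ≈ 3.21.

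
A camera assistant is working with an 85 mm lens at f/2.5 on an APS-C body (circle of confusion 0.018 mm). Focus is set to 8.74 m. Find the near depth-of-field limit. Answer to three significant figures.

8.29 m

Hyperfocal distance H = f²/(N·c) + f = 85²/(2.5 × 0.018) + 85 = 7225/0.045 + 85 ≈ 160640.6 mm ≈ 160.6 m.
Near limit Dn = s·(H − f)/(H + s − 2f) = 8740 × (160640.6 − 85) / (160640.6 + 8740 − 2 × 85) = 8740 × 160555.6 / 169210.6 ≈ 8293.0 mm ≈ 8.29 m.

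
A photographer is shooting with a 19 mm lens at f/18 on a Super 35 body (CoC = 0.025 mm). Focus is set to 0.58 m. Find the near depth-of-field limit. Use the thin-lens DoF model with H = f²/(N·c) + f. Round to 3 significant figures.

341 mm

Hyperfocal distance H = f²/(N·c) + f = 19²/(18 × 0.025) + 19 = 361/0.45 + 19 ≈ 821.2 mm ≈ 0.821 m.
Near limit Dn = s·(H − f)/(H + s − 2f) = 580 × (821.2 − 19) / (821.2 + 580 − 2 × 19) = 580 × 802.2 / 1363.2 ≈ 341.32 mm.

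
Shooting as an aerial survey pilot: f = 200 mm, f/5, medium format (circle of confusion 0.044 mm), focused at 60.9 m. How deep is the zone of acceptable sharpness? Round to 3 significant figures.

45.8 m

Hyperfocal distance H = f²/(N·c) + f = 200²/(5 × 0.044) + 200 = 40000/0.22 + 200 ≈ 182018.2 mm ≈ 182.0 m.
Near limit Dn = s·(H − f)/(H + s − 2f) = 60900 × (182018.2 − 200) / (182018.2 + 60900 − 2 × 200) = 60900 × 181818.2 / 242518.2 ≈ 45657 mm.
Far limit Df = s·(H − f)/(H − s) = 60900 × (182018.2 − 200) / (182018.2 − 60900) = 60900 × 181818.2 / 121118.2 ≈ 91421 mm.
Depth of field = Df − Dn = 91421 − 45657 ≈ 45764 mm ≈ 45.8 m.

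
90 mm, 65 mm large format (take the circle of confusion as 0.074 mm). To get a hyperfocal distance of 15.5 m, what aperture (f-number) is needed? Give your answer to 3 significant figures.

Rearrange H = f²/(N·c) + f for N: N = f² / ((H − f)·c).
N = 90² / ((15500 − 90) × 0.074) = 8100 / 1140 ≈ 7.10.

f/7.10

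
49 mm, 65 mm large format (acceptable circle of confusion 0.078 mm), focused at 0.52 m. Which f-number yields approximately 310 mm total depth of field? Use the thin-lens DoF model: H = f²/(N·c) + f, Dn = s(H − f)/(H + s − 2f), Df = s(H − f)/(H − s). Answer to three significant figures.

Write h = H − f = f²/(N·c). The thin-lens limits are Dn = s·h/(h + (s−f)) and Df = s·h/(h − (s−f)), so DoF = Df − Dn = 2·s·(s−f)·h / (h² − (s−f)²).
That is a quadratic in h: DoF·h² − 2·s·(s−f)·h − DoF·(s−f)² = 0 ⇒ h = (s−f)·(s + √(s² + DoF²)) / DoF = 471 × (520 + √(520² + 310²)) / 310 = 471 × (520 + 605.392) / 310 ≈ 1709.9 mm.
Then N = f²/(c·h) = 49² / (0.078 × 1709.9) = 2401 / 133.37 ≈ 18.

f/18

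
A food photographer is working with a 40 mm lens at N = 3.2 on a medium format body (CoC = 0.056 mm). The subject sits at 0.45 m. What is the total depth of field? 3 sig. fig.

41.4 mm

Hyperfocal distance H = f²/(N·c) + f = 40²/(3.2 × 0.056) + 40 = 1600/0.1792 + 40 ≈ 8968.6 mm ≈ 8.969 m.
Near limit Dn = s·(H − f)/(H + s − 2f) = 450 × (8968.6 − 40) / (8968.6 + 450 − 2 × 40) = 450 × 8928.6 / 9338.6 ≈ 430.243 mm.
Far limit Df = s·(H − f)/(H − s) = 450 × (8968.6 − 40) / (8968.6 − 450) = 450 × 8928.6 / 8518.6 ≈ 471.659 mm.
Depth of field = Df − Dn = 471.659 − 430.243 ≈ 41.416 mm.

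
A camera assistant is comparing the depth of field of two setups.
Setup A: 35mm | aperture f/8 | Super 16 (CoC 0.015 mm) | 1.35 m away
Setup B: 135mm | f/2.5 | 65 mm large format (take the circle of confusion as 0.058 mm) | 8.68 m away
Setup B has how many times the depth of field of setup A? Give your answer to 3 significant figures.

3.35

Setup A: H = 35²/(8×0.015) + 35 ≈ 10243.3 mm; DoF = Df − Dn = 1549.62 − 1195.94 ≈ 353.68 mm.
Setup B: H = 135²/(2.5×0.058) + 135 ≈ 125824.7 mm; DoF = Df − Dn = 9313.2 − 8127.5 ≈ 1185.7 mm.
Ratio = 1185.7 / 353.68 ≈ 3.35.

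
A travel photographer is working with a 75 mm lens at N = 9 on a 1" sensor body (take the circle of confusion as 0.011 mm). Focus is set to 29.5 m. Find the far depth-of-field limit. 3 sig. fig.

Hyperfocal distance H = f²/(N·c) + f = 75²/(9 × 0.011) + 75 = 5625/0.099 + 75 ≈ 56893.2 mm ≈ 56.89 m.
Far limit Df = s·(H − f)/(H − s) = 29500 × (56893.2 − 75) / (56893.2 − 29500) = 29500 × 56818.2 / 27393.2 ≈ 61188 mm ≈ 61.2 m.

61.2 m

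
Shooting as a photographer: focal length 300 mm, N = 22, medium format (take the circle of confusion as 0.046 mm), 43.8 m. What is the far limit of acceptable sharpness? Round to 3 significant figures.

Hyperfocal distance H = f²/(N·c) + f = 300²/(22 × 0.046) + 300 = 90000/1.012 + 300 ≈ 89232.8 mm ≈ 89.23 m.
Far limit Df = s·(H − f)/(H − s) = 43800 × (89232.8 − 300) / (89232.8 − 43800) = 43800 × 88932.8 / 45432.8 ≈ 85737 mm ≈ 85.7 m.

85.7 m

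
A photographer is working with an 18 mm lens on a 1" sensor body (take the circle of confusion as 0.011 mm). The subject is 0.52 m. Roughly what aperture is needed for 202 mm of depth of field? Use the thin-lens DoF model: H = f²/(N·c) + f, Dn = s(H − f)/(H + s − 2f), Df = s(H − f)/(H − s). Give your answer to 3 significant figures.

f/11

Write h = H − f = f²/(N·c). The thin-lens limits are Dn = s·h/(h + (s−f)) and Df = s·h/(h − (s−f)), so DoF = Df − Dn = 2·s·(s−f)·h / (h² − (s−f)²).
That is a quadratic in h: DoF·h² − 2·s·(s−f)·h − DoF·(s−f)² = 0 ⇒ h = (s−f)·(s + √(s² + DoF²)) / DoF = 502 × (520 + √(520² + 202²)) / 202 = 502 × (520 + 557.857) / 202 ≈ 2678.6 mm.
Then N = f²/(c·h) = 18² / (0.011 × 2678.6) = 324 / 29.465 ≈ 11.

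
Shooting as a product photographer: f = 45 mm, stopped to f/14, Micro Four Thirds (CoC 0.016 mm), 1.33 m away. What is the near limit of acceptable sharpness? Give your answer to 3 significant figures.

Hyperfocal distance H = f²/(N·c) + f = 45²/(14 × 0.016) + 45 = 2025/0.224 + 45 ≈ 9085.2 mm ≈ 9.085 m.
Near limit Dn = s·(H − f)/(H + s − 2f) = 1330 × (9085.2 − 45) / (9085.2 + 1330 − 2 × 45) = 1330 × 9040.2 / 10325.2 ≈ 1164.5 mm ≈ 1.16 m.

1.16 m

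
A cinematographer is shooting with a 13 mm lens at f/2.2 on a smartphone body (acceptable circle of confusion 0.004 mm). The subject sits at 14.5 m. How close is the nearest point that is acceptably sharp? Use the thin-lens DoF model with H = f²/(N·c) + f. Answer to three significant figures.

Hyperfocal distance H = f²/(N·c) + f = 13²/(2.2 × 0.004) + 13 = 169/0.0088 + 13 ≈ 19217.5 mm ≈ 19.22 m.
Near limit Dn = s·(H − f)/(H + s − 2f) = 14500 × (19217.5 − 13) / (19217.5 + 14500 − 2 × 13) = 14500 × 19204.5 / 33691.5 ≈ 8265.2 mm ≈ 8.27 m.

8.27 m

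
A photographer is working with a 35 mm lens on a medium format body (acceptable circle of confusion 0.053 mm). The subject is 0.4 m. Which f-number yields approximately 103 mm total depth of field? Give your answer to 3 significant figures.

f/8.02

Write h = H − f = f²/(N·c). The thin-lens limits are Dn = s·h/(h + (s−f)) and Df = s·h/(h − (s−f)), so DoF = Df − Dn = 2·s·(s−f)·h / (h² − (s−f)²).
That is a quadratic in h: DoF·h² − 2·s·(s−f)·h − DoF·(s−f)² = 0 ⇒ h = (s−f)·(s + √(s² + DoF²)) / DoF = 365 × (400 + √(400² + 103²)) / 103 = 365 × (400 + 413.048) / 103 ≈ 2881.2 mm.
Then N = f²/(c·h) = 35² / (0.053 × 2881.2) = 1225 / 152.70 ≈ 8.02.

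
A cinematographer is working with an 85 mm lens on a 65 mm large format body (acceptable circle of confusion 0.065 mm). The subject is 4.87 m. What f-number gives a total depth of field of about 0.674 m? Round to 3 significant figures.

f/1.60

Write h = H − f = f²/(N·c). The thin-lens limits are Dn = s·h/(h + (s−f)) and Df = s·h/(h − (s−f)), so DoF = Df − Dn = 2·s·(s−f)·h / (h² − (s−f)²).
That is a quadratic in h: DoF·h² − 2·s·(s−f)·h − DoF·(s−f)² = 0 ⇒ h = (s−f)·(s + √(s² + DoF²)) / DoF = 4785 × (4870 + √(4870² + 674²)) / 674 = 4785 × (4870 + 4916.42) / 674 ≈ 69478 mm.
Then N = f²/(c·h) = 85² / (0.065 × 69478) = 7225 / 4516.1 ≈ 1.60.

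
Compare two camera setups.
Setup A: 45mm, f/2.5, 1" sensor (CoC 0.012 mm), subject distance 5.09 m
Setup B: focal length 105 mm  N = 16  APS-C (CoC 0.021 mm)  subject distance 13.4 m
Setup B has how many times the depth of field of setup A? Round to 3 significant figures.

17.0

Setup A: H = 45²/(2.5×0.012) + 45 ≈ 67545.0 mm; DoF = Df − Dn = 5501.16 − 4736.03 ≈ 765.13 mm.
Setup B: H = 105²/(16×0.021) + 105 ≈ 32917.5 mm; DoF = Df − Dn = 22528 − 9536 ≈ 12992 mm.
Ratio = 12992 / 765.13 ≈ 17.0.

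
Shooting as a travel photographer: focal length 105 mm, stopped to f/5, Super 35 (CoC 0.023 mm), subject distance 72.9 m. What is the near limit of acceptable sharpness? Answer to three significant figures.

41.4 m

Hyperfocal distance H = f²/(N·c) + f = 105²/(5 × 0.023) + 105 = 11025/0.115 + 105 ≈ 95974.6 mm ≈ 95.97 m.
Near limit Dn = s·(H − f)/(H + s − 2f) = 72900 × (95974.6 − 105) / (95974.6 + 72900 − 2 × 105) = 72900 × 95869.6 / 168664.6 ≈ 41437 mm ≈ 41.4 m.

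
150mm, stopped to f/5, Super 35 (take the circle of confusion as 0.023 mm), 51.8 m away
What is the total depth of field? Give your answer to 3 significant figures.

Hyperfocal distance H = f²/(N·c) + f = 150²/(5 × 0.023) + 150 = 22500/0.115 + 150 ≈ 195802.2 mm ≈ 195.8 m.
Near limit Dn = s·(H − f)/(H + s − 2f) = 51800 × (195802.2 − 150) / (195802.2 + 51800 − 2 × 150) = 51800 × 195652.2 / 247302.2 ≈ 40981 mm.
Far limit Df = s·(H − f)/(H − s) = 51800 × (195802.2 − 150) / (195802.2 − 51800) = 51800 × 195652.2 / 144002.2 ≈ 70379 mm.
Depth of field = Df − Dn = 70379 − 40981 ≈ 29398 mm ≈ 29.4 m.

29.4 m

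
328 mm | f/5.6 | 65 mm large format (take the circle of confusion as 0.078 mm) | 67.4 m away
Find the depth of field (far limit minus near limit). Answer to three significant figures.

Hyperfocal distance H = f²/(N·c) + f = 328²/(5.6 × 0.078) + 328 = 107584/0.4368 + 328 ≈ 246628.4 mm ≈ 246.6 m.
Near limit Dn = s·(H − f)/(H + s − 2f) = 67400 × (246628.4 − 328) / (246628.4 + 67400 − 2 × 328) = 67400 × 246300.4 / 313372.4 ≈ 52974 mm.
Far limit Df = s·(H − f)/(H − s) = 67400 × (246628.4 − 328) / (246628.4 − 67400) = 67400 × 246300.4 / 179228.4 ≈ 92623 mm.
Depth of field = Df − Dn = 92623 − 52974 ≈ 39649 mm ≈ 39.6 m.

39.6 m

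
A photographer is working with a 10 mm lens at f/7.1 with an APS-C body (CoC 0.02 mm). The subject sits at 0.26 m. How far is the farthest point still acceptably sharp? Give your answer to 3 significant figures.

Hyperfocal distance H = f²/(N·c) + f = 10²/(7.1 × 0.02) + 10 = 100/0.142 + 10 ≈ 714.2 mm ≈ 0.714 m.
Far limit Df = s·(H − f)/(H − s) = 260 × (714.2 − 10) / (714.2 − 260) = 260 × 704.2 / 454.2 ≈ 403.10 mm.

403 mm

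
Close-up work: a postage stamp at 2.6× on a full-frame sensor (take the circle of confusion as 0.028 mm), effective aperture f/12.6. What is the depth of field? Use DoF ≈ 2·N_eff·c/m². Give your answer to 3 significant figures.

At magnification m, DoF ≈ 2·N_eff·c/m² = 2 × 12.6 × 0.028 / 2.6² = 0.7056 / 6.76 ≈ 0.104 mm.

0.104 mm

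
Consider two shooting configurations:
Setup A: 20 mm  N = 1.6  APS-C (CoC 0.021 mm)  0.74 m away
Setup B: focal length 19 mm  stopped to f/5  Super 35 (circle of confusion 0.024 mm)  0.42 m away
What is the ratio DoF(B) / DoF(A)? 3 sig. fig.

1.27

Setup A: H = 20²/(1.6×0.021) + 20 ≈ 11924.8 mm; DoF = Df − Dn = 787.636 − 697.797 ≈ 89.839 mm.
Setup B: H = 19²/(5×0.024) + 19 ≈ 3027.3 mm; DoF = Df − Dn = 484.59 − 370.60 ≈ 113.99 mm.
Ratio = 113.99 / 89.839 ≈ 1.27.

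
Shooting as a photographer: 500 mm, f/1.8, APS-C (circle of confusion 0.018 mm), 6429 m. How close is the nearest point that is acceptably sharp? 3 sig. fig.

3510 m

Hyperfocal distance H = f²/(N·c) + f = 500²/(1.8 × 0.018) + 500 = 250000/0.0324 + 500 ≈ 7716549.4 mm ≈ 7717 m.
Near limit Dn = s·(H − f)/(H + s − 2f) = 6429000 × (7716549.4 − 500) / (7716549.4 + 6429000 − 2 × 500) = 6429000 × 7716049.4 / 14144549.4 ≈ 3507109 mm ≈ 3510 m.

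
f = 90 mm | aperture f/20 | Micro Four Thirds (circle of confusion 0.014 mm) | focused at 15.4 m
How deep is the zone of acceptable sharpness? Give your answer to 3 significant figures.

22.6 m

Hyperfocal distance H = f²/(N·c) + f = 90²/(20 × 0.014) + 90 = 8100/0.28 + 90 ≈ 29018.6 mm ≈ 29.02 m.
Near limit Dn = s·(H − f)/(H + s − 2f) = 15400 × (29018.6 − 90) / (29018.6 + 15400 − 2 × 90) = 15400 × 28928.6 / 44238.6 ≈ 10070 mm.
Far limit Df = s·(H − f)/(H − s) = 15400 × (29018.6 − 90) / (29018.6 − 15400) = 15400 × 28928.6 / 13618.6 ≈ 32713 mm.
Depth of field = Df − Dn = 32713 − 10070 ≈ 22643 mm ≈ 22.6 m.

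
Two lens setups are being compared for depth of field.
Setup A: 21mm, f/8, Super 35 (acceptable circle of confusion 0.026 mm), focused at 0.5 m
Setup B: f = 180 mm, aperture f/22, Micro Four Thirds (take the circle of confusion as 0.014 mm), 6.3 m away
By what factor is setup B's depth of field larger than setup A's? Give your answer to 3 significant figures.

3.09

Setup A: H = 21²/(8×0.026) + 21 ≈ 2141.2 mm; DoF = Df − Dn = 645.93 − 407.86 ≈ 238.07 mm.
Setup B: H = 180²/(22×0.014) + 180 ≈ 105374.8 mm; DoF = Df − Dn = 6689.16 − 5953.63 ≈ 735.53 mm.
Ratio = 735.53 / 238.07 ≈ 3.09.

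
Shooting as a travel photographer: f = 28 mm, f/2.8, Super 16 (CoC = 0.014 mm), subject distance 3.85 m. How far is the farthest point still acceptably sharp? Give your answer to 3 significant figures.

Hyperfocal distance H = f²/(N·c) + f = 28²/(2.8 × 0.014) + 28 = 784/0.0392 + 28 ≈ 20028.0 mm ≈ 20.03 m.
Far limit Df = s·(H − f)/(H − s) = 3850 × (20028.0 − 28) / (20028.0 − 3850) = 3850 × 20000.0 / 16178.0 ≈ 4759.6 mm ≈ 4.76 m.

4.76 m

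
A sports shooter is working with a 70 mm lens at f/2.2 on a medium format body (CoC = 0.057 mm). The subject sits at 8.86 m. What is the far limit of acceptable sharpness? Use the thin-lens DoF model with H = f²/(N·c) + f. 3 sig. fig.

11.4 m

Hyperfocal distance H = f²/(N·c) + f = 70²/(2.2 × 0.057) + 70 = 4900/0.1254 + 70 ≈ 39145.0 mm ≈ 39.14 m.
Far limit Df = s·(H − f)/(H − s) = 8860 × (39145.0 − 70) / (39145.0 − 8860) = 8860 × 39075.0 / 30285.0 ≈ 11432 mm ≈ 11.4 m.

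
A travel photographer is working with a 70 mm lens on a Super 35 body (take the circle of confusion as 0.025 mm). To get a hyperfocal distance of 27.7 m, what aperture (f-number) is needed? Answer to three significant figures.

f/7.09

Rearrange H = f²/(N·c) + f for N: N = f² / ((H − f)·c).
N = 70² / ((27700 − 70) × 0.025) = 4900 / 690.8 ≈ 7.09.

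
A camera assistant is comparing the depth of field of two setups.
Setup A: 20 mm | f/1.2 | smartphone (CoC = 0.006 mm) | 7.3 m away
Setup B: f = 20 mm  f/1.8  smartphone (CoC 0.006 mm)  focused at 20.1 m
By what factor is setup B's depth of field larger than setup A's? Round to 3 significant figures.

Setup A: H = 20²/(1.2×0.006) + 20 ≈ 55575.6 mm; DoF = Df − Dn = 8400.8 − 6454.2 ≈ 1946.6 mm.
Setup B: H = 20²/(1.8×0.006) + 20 ≈ 37057.0 mm; DoF = Df − Dn = 43902 − 13034 ≈ 30868 mm.
Ratio = 30868 / 1946.6 ≈ 15.9.

15.9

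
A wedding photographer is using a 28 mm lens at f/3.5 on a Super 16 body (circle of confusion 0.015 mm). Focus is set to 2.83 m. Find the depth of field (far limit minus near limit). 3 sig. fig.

1.10 m

Hyperfocal distance H = f²/(N·c) + f = 28²/(3.5 × 0.015) + 28 = 784/0.0525 + 28 ≈ 14961.3 mm ≈ 14.96 m.
Near limit Dn = s·(H − f)/(H + s − 2f) = 2830 × (14961.3 − 28) / (14961.3 + 2830 − 2 × 28) = 2830 × 14933.3 / 17735.3 ≈ 2382.9 mm.
Far limit Df = s·(H − f)/(H − s) = 2830 × (14961.3 − 28) / (14961.3 − 2830) = 2830 × 14933.3 / 12131.3 ≈ 3483.7 mm.
Depth of field = Df − Dn = 3483.7 − 2382.9 ≈ 1100.8 mm ≈ 1.10 m.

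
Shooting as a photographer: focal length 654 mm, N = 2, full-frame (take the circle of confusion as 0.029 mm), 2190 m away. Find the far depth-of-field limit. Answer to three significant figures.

3110 m

Hyperfocal distance H = f²/(N·c) + f = 654²/(2 × 0.029) + 654 = 427716/0.058 + 654 ≈ 7375067.8 mm ≈ 7375 m.
Far limit Df = s·(H − f)/(H − s) = 2190000 × (7375067.8 − 654) / (7375067.8 − 2190000) = 2190000 × 7374413.8 / 5185067.8 ≈ 3114707 mm ≈ 3110 m.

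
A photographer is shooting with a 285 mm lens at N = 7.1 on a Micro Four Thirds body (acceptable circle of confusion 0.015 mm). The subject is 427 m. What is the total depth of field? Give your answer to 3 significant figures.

696 m

Hyperfocal distance H = f²/(N·c) + f = 285²/(7.1 × 0.015) + 285 = 81225/0.1065 + 285 ≈ 762961.1 mm ≈ 763.0 m.
Near limit Dn = s·(H − f)/(H + s − 2f) = 427000 × (762961.1 − 285) / (762961.1 + 427000 − 2 × 285) = 427000 × 762676.1 / 1189391.1 ≈ 273806 mm.
Far limit Df = s·(H − f)/(H − s) = 427000 × (762961.1 − 285) / (762961.1 − 427000) = 427000 × 762676.1 / 335961.1 ≈ 969347 mm.
Depth of field = Df − Dn = 969347 − 273806 ≈ 695541 mm ≈ 696 m.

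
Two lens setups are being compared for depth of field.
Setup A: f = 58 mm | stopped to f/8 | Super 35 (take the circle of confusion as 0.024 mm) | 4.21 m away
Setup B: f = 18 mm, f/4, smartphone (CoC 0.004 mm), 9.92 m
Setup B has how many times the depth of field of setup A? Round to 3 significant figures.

Setup A: H = 58²/(8×0.024) + 58 ≈ 17578.8 mm; DoF = Df − Dn = 5517.5 − 3403.5 ≈ 2114.0 mm.
Setup B: H = 18²/(4×0.004) + 18 ≈ 20268.0 mm; DoF = Df − Dn = 19412 − 6662 ≈ 12750 mm.
Ratio = 12750 / 2114.0 ≈ 6.03.

6.03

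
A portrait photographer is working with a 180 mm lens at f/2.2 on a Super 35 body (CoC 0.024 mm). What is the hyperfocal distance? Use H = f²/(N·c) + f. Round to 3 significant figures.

614 m

Hyperfocal distance H = f²/(N·c) + f = 180²/(2.2 × 0.024) + 180 = 32400/0.0528 + 180 ≈ 613816.4 mm ≈ 614 m.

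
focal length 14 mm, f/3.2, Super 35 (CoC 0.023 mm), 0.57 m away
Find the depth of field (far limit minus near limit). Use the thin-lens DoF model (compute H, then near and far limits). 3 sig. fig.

Hyperfocal distance H = f²/(N·c) + f = 14²/(3.2 × 0.023) + 14 = 196/0.0736 + 14 ≈ 2677.0 mm ≈ 2.677 m.
Near limit Dn = s·(H − f)/(H + s − 2f) = 570 × (2677.0 − 14) / (2677.0 + 570 − 2 × 14) = 570 × 2663.0 / 3219.0 ≈ 471.55 mm.
Far limit Df = s·(H − f)/(H − s) = 570 × (2677.0 − 14) / (2677.0 − 570) = 570 × 2663.0 / 2107.0 ≈ 720.41 mm.
Depth of field = Df − Dn = 720.41 − 471.55 ≈ 248.86 mm.

249 mm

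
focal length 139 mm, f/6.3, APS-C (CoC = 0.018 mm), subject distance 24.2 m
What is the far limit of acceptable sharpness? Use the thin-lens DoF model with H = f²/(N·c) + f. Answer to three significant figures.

28.2 m

Hyperfocal distance H = f²/(N·c) + f = 139²/(6.3 × 0.018) + 139 = 19321/0.1134 + 139 ≈ 170518.2 mm ≈ 170.5 m.
Far limit Df = s·(H − f)/(H − s) = 24200 × (170518.2 − 139) / (170518.2 − 24200) = 24200 × 170379.2 / 146318.2 ≈ 28180 mm ≈ 28.2 m.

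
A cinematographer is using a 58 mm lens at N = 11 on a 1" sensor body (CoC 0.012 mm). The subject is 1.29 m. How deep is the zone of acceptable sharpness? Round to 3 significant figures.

125 mm

Hyperfocal distance H = f²/(N·c) + f = 58²/(11 × 0.012) + 58 = 3364/0.132 + 58 ≈ 25542.8 mm ≈ 25.54 m.
Near limit Dn = s·(H − f)/(H + s − 2f) = 1290 × (25542.8 − 58) / (25542.8 + 1290 − 2 × 58) = 1290 × 25484.8 / 26716.8 ≈ 1230.51 mm.
Far limit Df = s·(H − f)/(H − s) = 1290 × (25542.8 − 58) / (25542.8 − 1290) = 1290 × 25484.8 / 24252.8 ≈ 1355.53 mm.
Depth of field = Df − Dn = 1355.53 − 1230.51 ≈ 125.02 mm.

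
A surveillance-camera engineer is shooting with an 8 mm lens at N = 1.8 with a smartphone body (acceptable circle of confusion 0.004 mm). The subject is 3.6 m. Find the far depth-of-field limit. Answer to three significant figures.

6.04 m

Hyperfocal distance H = f²/(N·c) + f = 8²/(1.8 × 0.004) + 8 = 64/0.0072 + 8 ≈ 8896.9 mm ≈ 8.897 m.
Far limit Df = s·(H − f)/(H − s) = 3600 × (8896.9 − 8) / (8896.9 − 3600) = 3600 × 8888.9 / 5296.9 ≈ 6041.3 mm ≈ 6.04 m.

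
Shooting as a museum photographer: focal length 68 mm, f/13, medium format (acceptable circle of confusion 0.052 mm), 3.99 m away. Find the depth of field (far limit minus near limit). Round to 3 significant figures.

6.82 m

Hyperfocal distance H = f²/(N·c) + f = 68²/(13 × 0.052) + 68 = 4624/0.676 + 68 ≈ 6908.2 mm ≈ 6.908 m.
Near limit Dn = s·(H − f)/(H + s − 2f) = 3990 × (6908.2 − 68) / (6908.2 + 3990 − 2 × 68) = 3990 × 6840.2 / 10762.2 ≈ 2536.0 mm.
Far limit Df = s·(H − f)/(H − s) = 3990 × (6908.2 − 68) / (6908.2 − 3990) = 3990 × 6840.2 / 2918.2 ≈ 9352.4 mm.
Depth of field = Df − Dn = 9352.4 − 2536.0 ≈ 6816.4 mm ≈ 6.82 m.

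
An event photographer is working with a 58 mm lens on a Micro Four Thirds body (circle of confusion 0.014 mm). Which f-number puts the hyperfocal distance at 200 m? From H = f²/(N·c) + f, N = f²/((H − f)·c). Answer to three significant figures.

f/1.20

Rearrange H = f²/(N·c) + f for N: N = f² / ((H − f)·c).
N = 58² / ((200000 − 58) × 0.014) = 3364 / 2799 ≈ 1.20.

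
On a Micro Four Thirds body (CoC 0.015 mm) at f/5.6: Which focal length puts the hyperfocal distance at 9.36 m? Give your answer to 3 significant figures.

From H = f²/(N·c) + f, with f ≪ H: f ≈ √(H·N·c) = √(9360 × 5.6 × 0.015) = √786.24 ≈ 28.04 mm.
The +f correction barely moves this — solving exactly, f² + N·c·f − N·c·H = 0 ⇒ f = (−N·c + √((N·c)² + 4·N·c·H))/2 = (−0.084 + √3145.0)/2 ≈ 27.998 mm, so f ≈ 28.0 mm.

28.0 mm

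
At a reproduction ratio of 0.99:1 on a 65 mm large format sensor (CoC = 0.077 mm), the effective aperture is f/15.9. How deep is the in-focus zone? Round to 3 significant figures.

At magnification m, DoF ≈ 2·N_eff·c/m² = 2 × 15.9 × 0.077 / 0.99² = 2.449 / 0.9801 ≈ 2.5 mm.

2.50 mm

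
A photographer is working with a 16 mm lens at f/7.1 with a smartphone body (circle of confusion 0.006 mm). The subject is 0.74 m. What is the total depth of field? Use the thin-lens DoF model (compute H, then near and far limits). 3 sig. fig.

Hyperfocal distance H = f²/(N·c) + f = 16²/(7.1 × 0.006) + 16 = 256/0.0426 + 16 ≈ 6025.4 mm ≈ 6.025 m.
Near limit Dn = s·(H − f)/(H + s − 2f) = 740 × (6025.4 − 16) / (6025.4 + 740 − 2 × 16) = 740 × 6009.4 / 6733.4 ≈ 660.43 mm.
Far limit Df = s·(H − f)/(H − s) = 740 × (6025.4 − 16) / (6025.4 − 740) = 740 × 6009.4 / 5285.4 ≈ 841.37 mm.
Depth of field = Df − Dn = 841.37 − 660.43 ≈ 180.94 mm.

181 mm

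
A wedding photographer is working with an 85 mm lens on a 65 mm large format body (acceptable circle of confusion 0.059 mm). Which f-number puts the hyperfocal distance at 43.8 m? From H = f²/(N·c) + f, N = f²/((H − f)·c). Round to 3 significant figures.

f/2.80

Rearrange H = f²/(N·c) + f for N: N = f² / ((H − f)·c).
N = 85² / ((43800 − 85) × 0.059) = 7225 / 2579 ≈ 2.80.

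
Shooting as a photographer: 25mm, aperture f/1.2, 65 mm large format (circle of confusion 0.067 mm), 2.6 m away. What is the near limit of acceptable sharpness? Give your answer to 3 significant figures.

1.95 m

Hyperfocal distance H = f²/(N·c) + f = 25²/(1.2 × 0.067) + 25 = 625/0.0804 + 25 ≈ 7798.6 mm ≈ 7.799 m.
Near limit Dn = s·(H − f)/(H + s − 2f) = 2600 × (7798.6 − 25) / (7798.6 + 2600 − 2 × 25) = 2600 × 7773.6 / 10348.6 ≈ 1953.1 mm ≈ 1.95 m.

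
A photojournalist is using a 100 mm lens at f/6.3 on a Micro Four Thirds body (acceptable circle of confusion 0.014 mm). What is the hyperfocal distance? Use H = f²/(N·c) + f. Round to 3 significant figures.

113 m

Hyperfocal distance H = f²/(N·c) + f = 100²/(6.3 × 0.014) + 100 = 10000/0.0882 + 100 ≈ 113478.7 mm ≈ 113 m.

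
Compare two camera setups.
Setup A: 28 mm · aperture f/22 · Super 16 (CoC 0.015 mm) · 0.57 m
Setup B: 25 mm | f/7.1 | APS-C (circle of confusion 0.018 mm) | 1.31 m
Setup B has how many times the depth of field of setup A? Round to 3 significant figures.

2.70

Setup A: H = 28²/(22×0.015) + 28 ≈ 2403.8 mm; DoF = Df − Dn = 738.47 − 464.12 ≈ 274.35 mm.
Setup B: H = 25²/(7.1×0.018) + 25 ≈ 4915.5 mm; DoF = Df − Dn = 1776.89 − 1037.41 ≈ 739.48 mm.
Ratio = 739.48 / 274.35 ≈ 2.70.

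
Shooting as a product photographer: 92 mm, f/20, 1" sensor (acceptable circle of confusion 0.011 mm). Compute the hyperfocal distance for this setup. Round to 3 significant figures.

38.6 m

Hyperfocal distance H = f²/(N·c) + f = 92²/(20 × 0.011) + 92 = 8464/0.22 + 92 ≈ 38564.7 mm ≈ 38.6 m.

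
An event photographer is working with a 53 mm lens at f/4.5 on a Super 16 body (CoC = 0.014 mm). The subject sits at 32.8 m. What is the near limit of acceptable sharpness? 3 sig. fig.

18.9 m

Hyperfocal distance H = f²/(N·c) + f = 53²/(4.5 × 0.014) + 53 = 2809/0.063 + 53 ≈ 44640.3 mm ≈ 44.64 m.
Near limit Dn = s·(H − f)/(H + s − 2f) = 32800 × (44640.3 − 53) / (44640.3 + 32800 − 2 × 53) = 32800 × 44587.3 / 77334.3 ≈ 18911 mm ≈ 18.9 m.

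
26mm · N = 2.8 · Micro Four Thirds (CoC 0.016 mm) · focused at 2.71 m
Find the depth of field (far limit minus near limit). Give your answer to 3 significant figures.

0.996 m

Hyperfocal distance H = f²/(N·c) + f = 26²/(2.8 × 0.016) + 26 = 676/0.0448 + 26 ≈ 15115.3 mm ≈ 15.12 m.
Near limit Dn = s·(H − f)/(H + s − 2f) = 2710 × (15115.3 − 26) / (15115.3 + 2710 − 2 × 26) = 2710 × 15089.3 / 17773.3 ≈ 2300.75 mm.
Far limit Df = s·(H − f)/(H − s) = 2710 × (15115.3 − 26) / (15115.3 − 2710) = 2710 × 15089.3 / 12405.3 ≈ 3296.33 mm.
Depth of field = Df − Dn = 3296.33 − 2300.75 ≈ 995.58 mm ≈ 0.996 m.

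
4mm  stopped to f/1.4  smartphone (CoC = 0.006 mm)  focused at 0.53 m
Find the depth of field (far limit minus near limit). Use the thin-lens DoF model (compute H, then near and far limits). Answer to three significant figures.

317 mm

Hyperfocal distance H = f²/(N·c) + f = 4²/(1.4 × 0.006) + 4 = 16/0.0084 + 4 ≈ 1908.8 mm ≈ 1.909 m.
Near limit Dn = s·(H − f)/(H + s − 2f) = 530 × (1908.8 − 4) / (1908.8 + 530 − 2 × 4) = 530 × 1904.8 / 2430.8 ≈ 415.31 mm.
Far limit Df = s·(H − f)/(H − s) = 530 × (1908.8 − 4) / (1908.8 − 530) = 530 × 1904.8 / 1378.8 ≈ 732.20 mm.
Depth of field = Df − Dn = 732.20 − 415.31 ≈ 316.89 mm.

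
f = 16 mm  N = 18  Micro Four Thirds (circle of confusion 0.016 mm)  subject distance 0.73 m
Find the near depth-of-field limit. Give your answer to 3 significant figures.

Hyperfocal distance H = f²/(N·c) + f = 16²/(18 × 0.016) + 16 = 256/0.288 + 16 ≈ 904.9 mm ≈ 0.905 m.
Near limit Dn = s·(H − f)/(H + s − 2f) = 730 × (904.9 − 16) / (904.9 + 730 − 2 × 16) = 730 × 888.9 / 1602.9 ≈ 404.82 mm.

405 mm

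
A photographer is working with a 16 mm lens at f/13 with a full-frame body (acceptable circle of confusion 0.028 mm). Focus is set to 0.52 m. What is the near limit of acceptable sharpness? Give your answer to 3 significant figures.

303 mm

Hyperfocal distance H = f²/(N·c) + f = 16²/(13 × 0.028) + 16 = 256/0.364 + 16 ≈ 719.3 mm ≈ 0.719 m.
Near limit Dn = s·(H − f)/(H + s − 2f) = 520 × (719.3 − 16) / (719.3 + 520 − 2 × 16) = 520 × 703.3 / 1207.3 ≈ 302.92 mm.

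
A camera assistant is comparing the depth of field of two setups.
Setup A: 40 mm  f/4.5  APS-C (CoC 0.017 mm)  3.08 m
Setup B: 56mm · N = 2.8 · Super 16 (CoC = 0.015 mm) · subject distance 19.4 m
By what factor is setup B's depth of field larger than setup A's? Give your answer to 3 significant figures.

11.8

Setup A: H = 40²/(4.5×0.017) + 40 ≈ 20955.0 mm; DoF = Df − Dn = 3603.81 − 2689.13 ≈ 914.68 mm.
Setup B: H = 56²/(2.8×0.015) + 56 ≈ 74722.7 mm; DoF = Df − Dn = 26183 − 15408 ≈ 10775 mm.
Ratio = 10775 / 914.68 ≈ 11.8.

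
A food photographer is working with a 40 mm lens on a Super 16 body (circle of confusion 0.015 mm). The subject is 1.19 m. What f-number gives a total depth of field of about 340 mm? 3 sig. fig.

Write h = H − f = f²/(N·c). The thin-lens limits are Dn = s·h/(h + (s−f)) and Df = s·h/(h − (s−f)), so DoF = Df − Dn = 2·s·(s−f)·h / (h² − (s−f)²).
That is a quadratic in h: DoF·h² − 2·s·(s−f)·h − DoF·(s−f)² = 0 ⇒ h = (s−f)·(s + √(s² + DoF²)) / DoF = 1150 × (1190 + √(1190² + 340²)) / 340 = 1150 × (1190 + 1237.62) / 340 ≈ 8211.1 mm.
Then N = f²/(c·h) = 40² / (0.015 × 8211.1) = 1600 / 123.17 ≈ 13.

f/13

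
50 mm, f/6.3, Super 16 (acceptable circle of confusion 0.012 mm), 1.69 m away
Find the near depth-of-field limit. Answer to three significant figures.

1.61 m

Hyperfocal distance H = f²/(N·c) + f = 50²/(6.3 × 0.012) + 50 = 2500/0.0756 + 50 ≈ 33118.8 mm ≈ 33.12 m.
Near limit Dn = s·(H − f)/(H + s − 2f) = 1690 × (33118.8 − 50) / (33118.8 + 1690 − 2 × 50) = 1690 × 33068.8 / 34708.8 ≈ 1610.1 mm ≈ 1.61 m.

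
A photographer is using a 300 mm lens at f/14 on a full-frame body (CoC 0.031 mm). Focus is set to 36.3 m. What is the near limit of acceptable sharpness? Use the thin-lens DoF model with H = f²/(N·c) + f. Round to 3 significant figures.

Hyperfocal distance H = f²/(N·c) + f = 300²/(14 × 0.031) + 300 = 90000/0.434 + 300 ≈ 207673.3 mm ≈ 207.7 m.
Near limit Dn = s·(H − f)/(H + s − 2f) = 36300 × (207673.3 − 300) / (207673.3 + 36300 − 2 × 300) = 36300 × 207373.3 / 243373.3 ≈ 30930 mm ≈ 30.9 m.

30.9 m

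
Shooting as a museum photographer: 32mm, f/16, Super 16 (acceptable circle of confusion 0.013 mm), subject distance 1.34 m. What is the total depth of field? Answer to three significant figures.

Hyperfocal distance H = f²/(N·c) + f = 32²/(16 × 0.013) + 32 = 1024/0.208 + 32 ≈ 4955.1 mm ≈ 4.955 m.
Near limit Dn = s·(H − f)/(H + s − 2f) = 1340 × (4955.1 − 32) / (4955.1 + 1340 − 2 × 32) = 1340 × 4923.1 / 6231.1 ≈ 1058.71 mm.
Far limit Df = s·(H − f)/(H − s) = 1340 × (4955.1 − 32) / (4955.1 − 1340) = 1340 × 4923.1 / 3615.1 ≈ 1824.84 mm.
Depth of field = Df − Dn = 1824.84 − 1058.71 ≈ 766.13 mm ≈ 0.766 m.

0.766 m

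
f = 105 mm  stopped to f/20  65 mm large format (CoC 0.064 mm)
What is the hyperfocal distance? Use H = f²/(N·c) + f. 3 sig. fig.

Hyperfocal distance H = f²/(N·c) + f = 105²/(20 × 0.064) + 105 = 11025/1.28 + 105 ≈ 8718.3 mm ≈ 8.72 m.

8.72 m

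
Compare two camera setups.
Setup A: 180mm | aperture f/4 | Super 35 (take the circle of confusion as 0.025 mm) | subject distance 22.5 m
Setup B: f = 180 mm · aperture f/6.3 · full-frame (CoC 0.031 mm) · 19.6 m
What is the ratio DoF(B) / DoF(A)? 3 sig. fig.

Setup A: H = 180²/(4×0.025) + 180 ≈ 324180.0 mm; DoF = Df − Dn = 24164.7 − 21049.9 ≈ 3114.8 mm.
Setup B: H = 180²/(6.3×0.031) + 180 ≈ 166078.6 mm; DoF = Df − Dn = 22198.5 − 17546.1 ≈ 4652.4 mm.
Ratio = 4652.4 / 3114.8 ≈ 1.49.

1.49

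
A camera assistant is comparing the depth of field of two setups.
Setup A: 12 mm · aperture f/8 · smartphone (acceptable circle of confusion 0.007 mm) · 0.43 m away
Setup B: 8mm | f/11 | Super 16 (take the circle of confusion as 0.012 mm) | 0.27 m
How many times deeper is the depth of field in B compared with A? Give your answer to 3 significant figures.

2.87

Setup A: H = 12²/(8×0.007) + 12 ≈ 2583.4 mm; DoF = Df − Dn = 513.47 − 369.87 ≈ 143.60 mm.
Setup B: H = 8²/(11×0.012) + 8 ≈ 492.8 mm; DoF = Df − Dn = 587.44 − 175.28 ≈ 412.16 mm.
Ratio = 412.16 / 143.60 ≈ 2.87.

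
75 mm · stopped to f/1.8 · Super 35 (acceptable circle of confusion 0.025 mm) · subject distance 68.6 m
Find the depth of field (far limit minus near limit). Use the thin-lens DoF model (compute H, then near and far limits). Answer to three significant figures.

108 m

Hyperfocal distance H = f²/(N·c) + f = 75²/(1.8 × 0.025) + 75 = 5625/0.045 + 75 ≈ 125075.0 mm ≈ 125.1 m.
Near limit Dn = s·(H − f)/(H + s − 2f) = 68600 × (125075.0 − 75) / (125075.0 + 68600 − 2 × 75) = 68600 × 125000.0 / 193525.0 ≈ 44310 mm.
Far limit Df = s·(H − f)/(H − s) = 68600 × (125075.0 − 75) / (125075.0 − 68600) = 68600 × 125000.0 / 56475.0 ≈ 151837 mm.
Depth of field = Df − Dn = 151837 − 44310 ≈ 107527 mm ≈ 108 m.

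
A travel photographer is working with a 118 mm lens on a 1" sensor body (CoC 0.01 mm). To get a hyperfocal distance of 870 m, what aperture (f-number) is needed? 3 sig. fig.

Rearrange H = f²/(N·c) + f for N: N = f² / ((H − f)·c).
N = 118² / ((870000 − 118) × 0.01) = 13924 / 8699 ≈ 1.60.

f/1.60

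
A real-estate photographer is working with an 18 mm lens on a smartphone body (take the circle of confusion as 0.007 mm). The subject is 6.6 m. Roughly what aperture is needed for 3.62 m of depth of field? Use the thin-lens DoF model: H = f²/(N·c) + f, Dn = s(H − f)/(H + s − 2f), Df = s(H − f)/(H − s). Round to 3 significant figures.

f/1.80

Write h = H − f = f²/(N·c). The thin-lens limits are Dn = s·h/(h + (s−f)) and Df = s·h/(h − (s−f)), so DoF = Df − Dn = 2·s·(s−f)·h / (h² − (s−f)²).
That is a quadratic in h: DoF·h² − 2·s·(s−f)·h − DoF·(s−f)² = 0 ⇒ h = (s−f)·(s + √(s² + DoF²)) / DoF = 6582 × (6600 + √(6600² + 3620²)) / 3620 = 6582 × (6600 + 7527.58) / 3620 ≈ 25687 mm.
Then N = f²/(c·h) = 18² / (0.007 × 25687) = 324 / 179.81 ≈ 1.80.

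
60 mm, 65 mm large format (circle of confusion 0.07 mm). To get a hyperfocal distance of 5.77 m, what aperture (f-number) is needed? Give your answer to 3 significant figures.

f/9.01

Rearrange H = f²/(N·c) + f for N: N = f² / ((H − f)·c).
N = 60² / ((5770 − 60) × 0.07) = 3600 / 399.7 ≈ 9.01.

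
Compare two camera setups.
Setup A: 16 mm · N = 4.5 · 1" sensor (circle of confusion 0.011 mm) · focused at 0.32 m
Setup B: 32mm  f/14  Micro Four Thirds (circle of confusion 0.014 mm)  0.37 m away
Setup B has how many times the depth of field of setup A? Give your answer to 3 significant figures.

1.27

Setup A: H = 16²/(4.5×0.011) + 16 ≈ 5187.7 mm; DoF = Df − Dn = 339.985 − 302.234 ≈ 37.751 mm.
Setup B: H = 32²/(14×0.014) + 32 ≈ 5256.5 mm; DoF = Df − Dn = 395.593 − 347.517 ≈ 48.076 mm.
Ratio = 48.076 / 37.751 ≈ 1.27.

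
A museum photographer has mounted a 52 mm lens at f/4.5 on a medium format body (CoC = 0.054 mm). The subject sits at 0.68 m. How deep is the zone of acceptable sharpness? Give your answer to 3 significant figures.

Hyperfocal distance H = f²/(N·c) + f = 52²/(4.5 × 0.054) + 52 = 2704/0.243 + 52 ≈ 11179.6 mm ≈ 11.18 m.
Near limit Dn = s·(H − f)/(H + s − 2f) = 680 × (11179.6 − 52) / (11179.6 + 680 − 2 × 52) = 680 × 11127.6 / 11755.6 ≈ 643.673 mm.
Far limit Df = s·(H − f)/(H − s) = 680 × (11179.6 − 52) / (11179.6 − 680) = 680 × 11127.6 / 10499.6 ≈ 720.672 mm.
Depth of field = Df − Dn = 720.672 − 643.673 ≈ 76.999 mm.

77.0 mm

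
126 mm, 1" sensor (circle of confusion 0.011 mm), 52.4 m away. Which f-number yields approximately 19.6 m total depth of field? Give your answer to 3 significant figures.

Write h = H − f = f²/(N·c). The thin-lens limits are Dn = s·h/(h + (s−f)) and Df = s·h/(h − (s−f)), so DoF = Df − Dn = 2·s·(s−f)·h / (h² − (s−f)²).
That is a quadratic in h: DoF·h² − 2·s·(s−f)·h − DoF·(s−f)² = 0 ⇒ h = (s−f)·(s + √(s² + DoF²)) / DoF = 52274 × (52400 + √(52400² + 19600²)) / 19600 = 52274 × (52400 + 55945.7) / 19600 ≈ 288962 mm.
Then N = f²/(c·h) = 126² / (0.011 × 288962) = 15876 / 3178.6 ≈ 4.99.

f/4.99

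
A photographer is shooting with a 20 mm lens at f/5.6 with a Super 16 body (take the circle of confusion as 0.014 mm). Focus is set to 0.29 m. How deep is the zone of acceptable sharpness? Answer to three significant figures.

30.8 mm

Hyperfocal distance H = f²/(N·c) + f = 20²/(5.6 × 0.014) + 20 = 400/0.0784 + 20 ≈ 5122.0 mm ≈ 5.122 m.
Near limit Dn = s·(H − f)/(H + s − 2f) = 290 × (5122.0 − 20) / (5122.0 + 290 − 2 × 20) = 290 × 5102.0 / 5372.0 ≈ 275.425 mm.
Far limit Df = s·(H − f)/(H − s) = 290 × (5122.0 − 20) / (5122.0 − 290) = 290 × 5102.0 / 4832.0 ≈ 306.204 mm.
Depth of field = Df − Dn = 306.204 − 275.425 ≈ 30.779 mm.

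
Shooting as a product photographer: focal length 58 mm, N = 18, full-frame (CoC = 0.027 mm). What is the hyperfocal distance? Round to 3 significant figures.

Hyperfocal distance H = f²/(N·c) + f = 58²/(18 × 0.027) + 58 = 3364/0.486 + 58 ≈ 6979.8 mm ≈ 6.98 m.

6.98 m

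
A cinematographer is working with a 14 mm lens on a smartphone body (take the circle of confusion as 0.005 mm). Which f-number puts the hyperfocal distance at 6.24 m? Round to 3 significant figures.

Rearrange H = f²/(N·c) + f for N: N = f² / ((H − f)·c).
N = 14² / ((6240 − 14) × 0.005) = 196 / 31.13 ≈ 6.30.

f/6.30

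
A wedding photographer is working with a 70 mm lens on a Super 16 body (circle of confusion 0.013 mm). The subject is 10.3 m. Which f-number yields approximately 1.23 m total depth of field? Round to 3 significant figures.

Write h = H − f = f²/(N·c). The thin-lens limits are Dn = s·h/(h + (s−f)) and Df = s·h/(h − (s−f)), so DoF = Df − Dn = 2·s·(s−f)·h / (h² − (s−f)²).
That is a quadratic in h: DoF·h² − 2·s·(s−f)·h − DoF·(s−f)² = 0 ⇒ h = (s−f)·(s + √(s² + DoF²)) / DoF = 10230 × (10300 + √(10300² + 1230²)) / 1230 = 10230 × (10300 + 10373.2) / 1230 ≈ 171940 mm.
Then N = f²/(c·h) = 70² / (0.013 × 171940) = 4900 / 2235.2 ≈ 2.19.

f/2.19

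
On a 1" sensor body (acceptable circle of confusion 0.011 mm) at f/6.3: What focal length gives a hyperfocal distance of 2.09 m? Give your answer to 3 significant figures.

12.0 mm

From H = f²/(N·c) + f, with f ≪ H: f ≈ √(H·N·c) = √(2090 × 6.3 × 0.011) = √144.84 ≈ 12.03 mm.
The +f correction barely moves this — solving exactly, f² + N·c·f − N·c·H = 0 ⇒ f = (−N·c + √((N·c)² + 4·N·c·H))/2 = (−0.0693 + √579.35)/2 ≈ 12.000 mm, so f ≈ 12.0 mm.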